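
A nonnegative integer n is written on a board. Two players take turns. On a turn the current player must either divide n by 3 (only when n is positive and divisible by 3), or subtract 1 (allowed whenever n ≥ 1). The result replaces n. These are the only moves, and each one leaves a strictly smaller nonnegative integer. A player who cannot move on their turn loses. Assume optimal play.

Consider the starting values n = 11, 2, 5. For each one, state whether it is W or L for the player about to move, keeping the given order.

Classify positions by backward induction: terminal positions (no move available) are L. From any other position, the mover wins iff some move reaches an L.
n=0: no move → L
n=1: reaches L-position 0 → W
n=2: only reaches 1(W), which is W → L
n=3: reaches L-position 2 → W
n=4: only reaches 3(W), which is W → L
n=5: reaches L-position 4 → W
n=6: reaches L-position 2 → W
n=7: only reaches 6(W), which is W → L
n=8: reaches L-position 7 → W
n=9: only reaches 3(W), 8(W), all W → L
n=10: reaches L-position 9 → W
n=11: only reaches 10(W), which is W → L

11: L, 2: L, 5: W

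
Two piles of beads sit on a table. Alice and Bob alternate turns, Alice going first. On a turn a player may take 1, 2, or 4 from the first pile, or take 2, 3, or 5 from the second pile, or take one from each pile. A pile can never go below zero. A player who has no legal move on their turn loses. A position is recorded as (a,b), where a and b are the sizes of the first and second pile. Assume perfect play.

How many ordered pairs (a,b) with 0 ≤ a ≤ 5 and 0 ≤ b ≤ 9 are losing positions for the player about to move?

Classify positions by backward induction: terminal positions (no move available) are L. From any other position, the mover wins iff some move reaches an L.
Every move lowers a or b (never raises either), so fill the grid row by row in increasing a, and left to right within a row: each cell's successors are then already labelled.
      b=0  b=1  b=2  b=3  b=4  b=5  b=6  b=7  b=8  b=9
a=0:    L    L    W    W    W    W    W    L    L    W
a=1:    W    W    W    L    L    W    W    W    W    W
a=2:    W    W    L    W    W    W    L    W    W    W
a=3:    L    L    W    W    W    W    W    W    L    L
a=4:    W    W    W    L    L    W    W    W    W    W
a=5:    W    W    L    W    W    W    L    W    W    W
Cells with no legal move (terminal, hence L): (0,0), (0,1).
The remaining L cells, each justified by listing all of its moves:
(0,7): →(0,5)(W), (0,4)(W), (0,2)(W) — all W, so L
(0,8): →(0,6)(W), (0,5)(W), (0,3)(W) — all W, so L
(1,3): →(0,3)(W), (1,1)(W), (1,0)(W), (0,2)(W) — all W, so L
(1,4): →(0,4)(W), (1,2)(W), (1,1)(W), (0,3)(W) — all W, so L
(2,2): →(1,2)(W), (0,2)(W), (2,0)(W), (1,1)(W) — all W, so L
(2,6): →(1,6)(W), (0,6)(W), (2,4)(W), (2,3)(W), (2,1)(W), (1,5)(W) — all W, so L
(3,0): →(2,0)(W), (1,0)(W) — all W, so L
(3,1): →(2,1)(W), (1,1)(W), (2,0)(W) — all W, so L
(3,8): →(2,8)(W), (1,8)(W), (3,6)(W), (3,5)(W), (3,3)(W), (2,7)(W) — all W, so L
(3,9): →(2,9)(W), (1,9)(W), (3,7)(W), (3,6)(W), (3,4)(W), (2,8)(W) — all W, so L
(4,3): →(3,3)(W), (2,3)(W), (0,3)(W), (4,1)(W), (4,0)(W), (3,2)(W) — all W, so L
(4,4): →(3,4)(W), (2,4)(W), (0,4)(W), (4,2)(W), (4,1)(W), (3,3)(W) — all W, so L
(5,2): →(4,2)(W), (3,2)(W), (1,2)(W), (5,0)(W), (4,1)(W) — all W, so L
(5,6): →(4,6)(W), (3,6)(W), (1,6)(W), (5,4)(W), (5,3)(W), (5,1)(W), (4,5)(W) — all W, so L
Every other cell has at least one move into one of the L cells above, so it is W.
L cells per row: a=0: 4, a=1: 2, a=2: 2, a=3: 4, a=4: 2, a=5: 2; total 16.

16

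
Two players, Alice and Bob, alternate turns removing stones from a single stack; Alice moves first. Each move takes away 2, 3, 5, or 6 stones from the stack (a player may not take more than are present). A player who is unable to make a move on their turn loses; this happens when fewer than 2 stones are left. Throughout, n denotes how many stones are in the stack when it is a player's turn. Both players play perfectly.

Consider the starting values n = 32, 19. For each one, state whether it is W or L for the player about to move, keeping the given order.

32: L, 19: W

Use the standard recursion: the mover loses at a terminal position; elsewhere, the mover wins exactly when some move hands the opponent an L position.
n=0: no move → L
n=1: no move → L
n=2: reaches L-position 0 → W
n=3: reaches L-position 1 → W
n=4: reaches L-position 1 → W
n=5: reaches L-position 0 → W
n=6: reaches L-position 1 → W
n=7: reaches L-position 1 → W
n=8: only reaches 6(W), 5(W), 3(W), 2(W), all W → L
n=9: only reaches 7(W), 6(W), 4(W), 3(W), all W → L
n=10: reaches L-position 8 → W
n=11: reaches L-position 9 → W
n=12: reaches L-position 9 → W
n=13: reaches L-position 8 → W
n=14: reaches L-position 9 → W
n=15: reaches L-position 9 → W
n=16: only reaches 14(W), 13(W), 11(W), 10(W), all W → L
n=17: only reaches 15(W), 14(W), 12(W), 11(W), all W → L
n=18: reaches L-position 16 → W
n=19: reaches L-position 17 → W
n=20: reaches L-position 17 → W
n=21: reaches L-position 16 → W
n=22: reaches L-position 17 → W
n=23: reaches L-position 17 → W
n=24: only reaches 22(W), 21(W), 19(W), 18(W), all W → L
n=25: only reaches 23(W), 22(W), 20(W), 19(W), all W → L
n=26: reaches L-position 24 → W
n=27: reaches L-position 25 → W
n=28: reaches L-position 25 → W
n=29: reaches L-position 24 → W
n=30: reaches L-position 25 → W
n=31: reaches L-position 25 → W
n=32: only reaches 30(W), 29(W), 27(W), 26(W), all W → L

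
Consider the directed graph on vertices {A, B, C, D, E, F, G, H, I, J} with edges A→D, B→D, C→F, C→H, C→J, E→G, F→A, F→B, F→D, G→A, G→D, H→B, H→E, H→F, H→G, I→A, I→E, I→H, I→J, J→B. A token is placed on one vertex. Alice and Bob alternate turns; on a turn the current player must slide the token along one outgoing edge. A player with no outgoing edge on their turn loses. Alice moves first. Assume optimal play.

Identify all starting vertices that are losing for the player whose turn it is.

D, E, J

Label each position W (a win for the player to move) or L (a loss). A position with no legal move is L; any other position is W exactly when some move reaches an L, and L when every move reaches a W.
Every edge goes from a vertex to one that appears earlier in the order D, B, A, G, F, E, H, J, C, I, so processing vertices in that order labels each vertex after all of its successors.
D: no outgoing edge → L
B: reaches L-position D → W
A: reaches L-position D → W
G: reaches L-position D → W
F: reaches L-position D → W
E: only reaches G(W), which is W → L
H: reaches L-position E → W
J: only reaches B(W), which is W → L
C: reaches L-position J → W
I: reaches L-position J → W
The losing starting vertices are exactly the entries labelled L in this table (3 of them).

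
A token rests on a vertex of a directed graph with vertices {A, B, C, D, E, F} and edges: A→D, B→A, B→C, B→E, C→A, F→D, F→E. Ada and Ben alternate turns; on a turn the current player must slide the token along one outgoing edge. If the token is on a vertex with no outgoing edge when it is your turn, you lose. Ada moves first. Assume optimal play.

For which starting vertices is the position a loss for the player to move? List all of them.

C, D, E

Build the W/L table. Terminal = L. A non-terminal position is W if it has a move to some L; otherwise it is L.
Every edge goes from a vertex to one that appears earlier in the order D, E, A, C, B, F, so processing vertices in that order labels each vertex after all of its successors.
D: no outgoing edge → L
E: no outgoing edge → L
A: reaches L-position D → W
C: only reaches A(W), which is W → L
B: reaches L-position C → W
F: reaches L-position E → W
The losing starting vertices are exactly the entries labelled L in this table (3 of them).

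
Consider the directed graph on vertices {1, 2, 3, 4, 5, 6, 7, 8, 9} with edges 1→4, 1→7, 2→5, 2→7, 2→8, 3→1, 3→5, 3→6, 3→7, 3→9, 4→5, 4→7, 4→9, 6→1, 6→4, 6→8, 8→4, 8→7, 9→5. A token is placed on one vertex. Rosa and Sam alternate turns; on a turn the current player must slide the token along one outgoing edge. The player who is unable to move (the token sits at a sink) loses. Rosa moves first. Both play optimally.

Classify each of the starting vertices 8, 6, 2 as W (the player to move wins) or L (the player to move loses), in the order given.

Classify positions by backward induction: terminal positions (no move available) are L. From any other position, the mover wins iff some move reaches an L.
Every edge goes from a vertex to one that appears earlier in the order 5, 7, 9, 4, 1, 8, 2, 6, 3, so processing vertices in that order labels each vertex after all of its successors.
5: no outgoing edge → L
7: no outgoing edge → L
9: →5(L), so W
4: →7(L), so W
1: →7(L), so W
8: →7(L), so W
2: →7(L), so W
6: →8(W), 1(W), 4(W) — all W, so L
3: →6(L), so W

8: W, 6: L, 2: W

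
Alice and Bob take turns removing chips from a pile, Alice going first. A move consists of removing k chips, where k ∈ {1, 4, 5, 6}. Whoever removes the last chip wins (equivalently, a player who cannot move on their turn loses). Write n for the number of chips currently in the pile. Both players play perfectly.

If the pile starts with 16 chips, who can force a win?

Positions with no move are L. A position that does have a move is losing for the player to move precisely when every available move leads to a winning position for the opponent. Fill in the labels:
n=0: no move → L
n=1: reaches L-position 0 → W
n=2: only reaches 1(W), which is W → L
n=3: reaches L-position 2 → W
n=4: reaches L-position 0 → W
n=5: reaches L-position 0 → W
n=6: reaches L-position 2 → W
n=7: reaches L-position 2 → W
n=8: reaches L-position 2 → W
n=9: only reaches 8(W), 5(W), 4(W), 3(W), all W → L
n=10: reaches L-position 9 → W
n=11: only reaches 10(W), 7(W), 6(W), 5(W), all W → L
n=12: reaches L-position 11 → W
n=13: reaches L-position 9 → W
n=14: reaches L-position 9 → W
n=15: reaches L-position 11 → W
n=16: reaches L-position 11 → W
From 16 Alice can remove 5, leaving 11, reaching an L position.

Alice wins.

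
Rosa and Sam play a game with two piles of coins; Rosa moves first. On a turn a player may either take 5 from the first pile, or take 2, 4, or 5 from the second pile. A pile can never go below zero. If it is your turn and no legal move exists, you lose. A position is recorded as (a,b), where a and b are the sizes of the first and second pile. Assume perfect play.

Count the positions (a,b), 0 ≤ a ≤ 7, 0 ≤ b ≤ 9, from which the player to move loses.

29

Work bottom-up. With no move the player to move loses. Otherwise the position is W if at least one move leads to an L position for the opponent, and L if every move leads to a W.
Every move lowers a or b (never raises either), so fill the grid row by row in increasing a, and left to right within a row: each cell's successors are then already labelled.
      b=0  b=1  b=2  b=3  b=4  b=5  b=6  b=7  b=8  b=9
a=0:    L    L    W    W    W    W    W    L    L    W
a=1:    L    L    W    W    W    W    W    L    L    W
a=2:    L    L    W    W    W    W    W    L    L    W
a=3:    L    L    W    W    W    W    W    L    L    W
a=4:    L    L    W    W    W    W    W    L    L    W
a=5:    W    W    L    L    W    W    W    W    W    L
a=6:    W    W    L    L    W    W    W    W    W    L
a=7:    W    W    L    L    W    W    W    W    W    L
Cells with no legal move (terminal, hence L): (0,0), (0,1), (1,0), (1,1), (2,0), (2,1), (3,0), (3,1), (4,0), (4,1).
The remaining L cells, each justified by listing all of its moves:
(0,7): L (options (0,5)(W), (0,3)(W), (0,2)(W) are all W)
(0,8): L (options (0,6)(W), (0,4)(W), (0,3)(W) are all W)
(1,7): L (options (1,5)(W), (1,3)(W), (1,2)(W) are all W)
(1,8): L (options (1,6)(W), (1,4)(W), (1,3)(W) are all W)
(2,7): L (options (2,5)(W), (2,3)(W), (2,2)(W) are all W)
(2,8): L (options (2,6)(W), (2,4)(W), (2,3)(W) are all W)
(3,7): L (options (3,5)(W), (3,3)(W), (3,2)(W) are all W)
(3,8): L (options (3,6)(W), (3,4)(W), (3,3)(W) are all W)
(4,7): L (options (4,5)(W), (4,3)(W), (4,2)(W) are all W)
(4,8): L (options (4,6)(W), (4,4)(W), (4,3)(W) are all W)
(5,2): L (options (0,2)(W), (5,0)(W) are all W)
(5,3): L (options (0,3)(W), (5,1)(W) are all W)
(5,9): L (options (0,9)(W), (5,7)(W), (5,5)(W), (5,4)(W) are all W)
(6,2): L (options (1,2)(W), (6,0)(W) are all W)
(6,3): L (options (1,3)(W), (6,1)(W) are all W)
(6,9): L (options (1,9)(W), (6,7)(W), (6,5)(W), (6,4)(W) are all W)
(7,2): L (options (2,2)(W), (7,0)(W) are all W)
(7,3): L (options (2,3)(W), (7,1)(W) are all W)
(7,9): L (options (2,9)(W), (7,7)(W), (7,5)(W), (7,4)(W) are all W)
Every other cell has at least one move into one of the L cells above, so it is W.
L cells per row: a=0: 4, a=1: 4, a=2: 4, a=3: 4, a=4: 4, a=5: 3, a=6: 3, a=7: 3; total 29.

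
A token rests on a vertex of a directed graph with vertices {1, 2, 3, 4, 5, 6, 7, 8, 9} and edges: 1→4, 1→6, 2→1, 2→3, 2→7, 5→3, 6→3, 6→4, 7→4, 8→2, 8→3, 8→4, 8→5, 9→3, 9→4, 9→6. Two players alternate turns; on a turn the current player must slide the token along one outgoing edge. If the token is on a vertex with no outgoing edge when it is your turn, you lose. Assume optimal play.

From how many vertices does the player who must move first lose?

Use the standard recursion: the mover loses at a terminal position; elsewhere, the mover wins exactly when some move hands the opponent an L position.
Every edge goes from a vertex to one that appears earlier in the order 3, 4, 6, 5, 7, 1, 2, 9, 8, so processing vertices in that order labels each vertex after all of its successors.
3: no outgoing edge → L
4: no outgoing edge → L
6: →4(L), so W
5: →3(L), so W
7: →4(L), so W
1: →4(L), so W
2: →3(L), so W
9: →4(L), so W
8: →4(L), so W
The L vertices are 3, 4; that is 2 in all.

2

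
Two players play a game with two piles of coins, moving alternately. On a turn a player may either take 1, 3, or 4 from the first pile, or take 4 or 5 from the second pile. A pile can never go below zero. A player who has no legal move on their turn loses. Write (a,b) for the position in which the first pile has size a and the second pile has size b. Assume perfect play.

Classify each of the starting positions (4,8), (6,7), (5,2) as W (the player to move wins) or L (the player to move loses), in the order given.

(4,8): L, (6,7): W, (5,2): W

Use the standard recursion: the mover loses at a terminal position; elsewhere, the mover wins exactly when some move hands the opponent an L position.
No move ever increases a pile, so every position that can arise here has a ≤ 6 and b ≤ 8; it is enough to label the cells with 0 ≤ a ≤ 6 and 0 ≤ b ≤ 8.
Every move lowers a or b (never raises either), so fill the grid row by row in increasing a, and left to right within a row: each cell's successors are then already labelled.
      b=0  b=1  b=2  b=3  b=4  b=5  b=6  b=7  b=8
a=0:    L    L    L    L    W    W    W    W    W
a=1:    W    W    W    W    L    L    L    L    W
a=2:    L    L    L    L    W    W    W    W    W
a=3:    W    W    W    W    L    L    L    L    W
a=4:    W    W    W    W    W    W    W    W    L
a=5:    W    W    W    W    W    W    W    W    W
a=6:    W    W    W    W    W    W    W    W    L
Cells with no legal move (terminal, hence L): (0,0), (0,1), (0,2), (0,3).
The remaining L cells, each justified by listing all of its moves:
(1,4): only reaches (0,4)(W), (1,0)(W), all W → L
(1,5): only reaches (0,5)(W), (1,1)(W), (1,0)(W), all W → L
(1,6): only reaches (0,6)(W), (1,2)(W), (1,1)(W), all W → L
(1,7): only reaches (0,7)(W), (1,3)(W), (1,2)(W), all W → L
(2,0): only reaches (1,0)(W), which is W → L
(2,1): only reaches (1,1)(W), which is W → L
(2,2): only reaches (1,2)(W), which is W → L
(2,3): only reaches (1,3)(W), which is W → L
(3,4): only reaches (2,4)(W), (0,4)(W), (3,0)(W), all W → L
(3,5): only reaches (2,5)(W), (0,5)(W), (3,1)(W), (3,0)(W), all W → L
(3,6): only reaches (2,6)(W), (0,6)(W), (3,2)(W), (3,1)(W), all W → L
(3,7): only reaches (2,7)(W), (0,7)(W), (3,3)(W), (3,2)(W), all W → L
(4,8): only reaches (3,8)(W), (1,8)(W), (0,8)(W), (4,4)(W), (4,3)(W), all W → L
(6,8): only reaches (5,8)(W), (3,8)(W), (2,8)(W), (6,4)(W), (6,3)(W), all W → L
Every other cell has at least one move into one of the L cells above, so it is W.
(4,8): one of the L cells justified above, so L
(6,7): the move to (3,7) reaches an L cell, so W
(5,2): the move to (2,2) reaches an L cell, so W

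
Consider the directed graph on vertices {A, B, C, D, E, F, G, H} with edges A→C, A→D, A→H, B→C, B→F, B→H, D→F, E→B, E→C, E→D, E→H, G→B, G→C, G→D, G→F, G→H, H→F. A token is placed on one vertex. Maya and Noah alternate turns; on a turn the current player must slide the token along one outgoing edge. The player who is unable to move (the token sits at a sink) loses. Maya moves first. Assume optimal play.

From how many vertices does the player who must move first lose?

Build the W/L table. Terminal = L. A non-terminal position is W if it has a move to some L; otherwise it is L.
Every edge goes from a vertex to one that appears earlier in the order F, C, H, B, D, E, G, A, so processing vertices in that order labels each vertex after all of its successors.
F: no outgoing edge → L
C: no outgoing edge → L
H: →F(L), so W
B: →C(L), so W
D: →F(L), so W
E: →C(L), so W
G: →C(L), so W
A: →C(L), so W
The L vertices are C, F; that is 2 in all.

2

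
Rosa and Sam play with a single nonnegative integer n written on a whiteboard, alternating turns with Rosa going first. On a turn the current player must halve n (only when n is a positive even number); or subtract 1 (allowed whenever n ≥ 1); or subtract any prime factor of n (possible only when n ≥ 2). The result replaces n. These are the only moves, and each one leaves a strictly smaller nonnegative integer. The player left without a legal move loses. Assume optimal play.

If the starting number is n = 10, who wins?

Rosa wins.

Classify positions by backward induction: terminal positions (no move available) are L. From any other position, the mover wins iff some move reaches an L.
n=0: no move → L
n=1: W (go to 0, an L position)
n=2: W (go to 0, an L position)
n=3: W (go to 0, an L position)
n=4: L (options 2(W), 3(W) are all W)
n=5: W (go to 0, an L position)
n=6: W (go to 4, an L position)
n=7: W (go to 0, an L position)
n=8: W (go to 4, an L position)
n=9: L (options 6(W), 8(W) are all W)
n=10: W (go to 9, an L position)
From 10 Rosa can move to 9, reaching an L position.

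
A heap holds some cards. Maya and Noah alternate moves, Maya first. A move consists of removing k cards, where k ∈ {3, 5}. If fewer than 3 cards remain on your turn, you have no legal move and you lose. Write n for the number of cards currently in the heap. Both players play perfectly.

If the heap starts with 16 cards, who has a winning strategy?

Positions with no move are L. A position that does have a move is losing for the player to move precisely when every available move leads to a winning position for the opponent. Fill in the labels:
n=0: no move → L
n=1: no move → L
n=2: no move → L
n=3: can move to 0, which is L ⇒ W
n=4: can move to 1, which is L ⇒ W
n=5: can move to 2, which is L ⇒ W
n=6: can move to 1, which is L ⇒ W
n=7: can move to 2, which is L ⇒ W
n=8: moves to 5(W), 3(W); every one is W ⇒ L
n=9: moves to 6(W), 4(W); every one is W ⇒ L
n=10: moves to 7(W), 5(W); every one is W ⇒ L
n=11: can move to 8, which is L ⇒ W
n=12: can move to 9, which is L ⇒ W
n=13: can move to 10, which is L ⇒ W
n=14: can move to 9, which is L ⇒ W
n=15: can move to 10, which is L ⇒ W
n=16: moves to 13(W), 11(W); every one is W ⇒ L
The starting position 16 is L: whatever Maya does, the opponent receives a W position.

Noah wins.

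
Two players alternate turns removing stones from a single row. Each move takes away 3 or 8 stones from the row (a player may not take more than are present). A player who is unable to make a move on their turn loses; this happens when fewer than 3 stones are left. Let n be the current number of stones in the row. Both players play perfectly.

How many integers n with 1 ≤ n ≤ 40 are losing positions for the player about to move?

19

Work bottom-up. With no move the player to move loses. Otherwise the position is W if at least one move leads to an L position for the opponent, and L if every move leads to a W.
n=0: no move → L
n=1: no move → L
n=2: no move → L
n=3: →0(L), so W
n=4: →1(L), so W
n=5: →2(L), so W
n=6: →3(W) only, which is W, so L
n=7: →4(W) only, which is W, so L
n=8: →0(L), so W
n=9: →6(L), so W
n=10: →7(L), so W
n=11: →8(W), 3(W) — all W, so L
n=12: →9(W), 4(W) — all W, so L
n=13: →10(W), 5(W) — all W, so L
n=14: →11(L), so W
n=15: →12(L), so W
n=16: →13(L), so W
n=17: →14(W), 9(W) — all W, so L
n=18: →15(W), 10(W) — all W, so L
n=19: →11(L), so W
n=20: →17(L), so W
n=21: →18(L), so W
n=22: →19(W), 14(W) — all W, so L
n=23: →20(W), 15(W) — all W, so L
n=24: →21(W), 16(W) — all W, so L
n=25: →22(L), so W
n=26: →23(L), so W
n=27: →24(L), so W
n=28: →25(W), 20(W) — all W, so L
n=29: →26(W), 21(W) — all W, so L
n=30: →22(L), so W
n=31: →28(L), so W
n=32: →29(L), so W
n=33: →30(W), 25(W) — all W, so L
n=34: →31(W), 26(W) — all W, so L
n=35: →32(W), 27(W) — all W, so L
n=36: →33(L), so W
n=37: →34(L), so W
n=38: →35(L), so W
n=39: →36(W), 31(W) — all W, so L
n=40: →37(W), 32(W) — all W, so L
L entries with 1 ≤ n ≤ 40 (n=0 is outside the asked range and is not counted): n = 1, 2, 6, 7, 11, 12, 13, 17, 18, 22, 23, 24, 28, 29, 33, 34, 35, 39, 40; that makes 19.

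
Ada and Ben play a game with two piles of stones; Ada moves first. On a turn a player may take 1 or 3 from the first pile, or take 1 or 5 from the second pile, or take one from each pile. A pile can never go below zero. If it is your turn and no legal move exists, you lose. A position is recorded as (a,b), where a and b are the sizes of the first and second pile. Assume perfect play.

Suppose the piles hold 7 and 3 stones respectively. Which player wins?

Classify positions by backward induction: terminal positions (no move available) are L. From any other position, the mover wins iff some move reaches an L.
No move ever increases a pile, so every position that can arise here has a ≤ 7 and b ≤ 3; it is enough to label the cells with 0 ≤ a ≤ 7 and 0 ≤ b ≤ 3.
Every move lowers a or b (never raises either), so fill the grid row by row in increasing a, and left to right within a row: each cell's successors are then already labelled.
      b=0  b=1  b=2  b=3
a=0:    L    W    L    W
a=1:    W    W    W    W
a=2:    L    W    L    W
a=3:    W    W    W    W
a=4:    L    W    L    W
a=5:    W    W    W    W
a=6:    L    W    L    W
a=7:    W    W    W    W
Cells with no legal move (terminal, hence L): (0,0).
The remaining L cells, each justified by listing all of its moves:
(0,2): only reaches (0,1)(W), which is W → L
(2,0): only reaches (1,0)(W), which is W → L
(2,2): only reaches (1,2)(W), (2,1)(W), (1,1)(W), all W → L
(4,0): only reaches (3,0)(W), (1,0)(W), all W → L
(4,2): only reaches (3,2)(W), (1,2)(W), (4,1)(W), (3,1)(W), all W → L
(6,0): only reaches (5,0)(W), (3,0)(W), all W → L
(6,2): only reaches (5,2)(W), (3,2)(W), (6,1)(W), (5,1)(W), all W → L
Every other cell has at least one move into one of the L cells above, so it is W.
From (7,3) Ada can move to (6,2), reaching an L position.

Ada wins.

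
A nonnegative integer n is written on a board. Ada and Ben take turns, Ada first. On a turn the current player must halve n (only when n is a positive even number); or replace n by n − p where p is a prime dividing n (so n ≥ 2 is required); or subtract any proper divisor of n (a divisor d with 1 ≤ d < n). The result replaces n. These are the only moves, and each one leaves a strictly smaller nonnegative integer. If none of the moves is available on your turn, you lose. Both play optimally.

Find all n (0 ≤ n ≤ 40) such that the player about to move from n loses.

Use the standard recursion: the mover loses at a terminal position; elsewhere, the mover wins exactly when some move hands the opponent an L position.
n=0: no move → L
n=1: no move → L
n=2: →0(L), so W
n=3: →0(L), so W
n=4: →2(W), 3(W) — all W, so L
n=5: →0(L), so W
n=6: →4(L), so W
n=7: →0(L), so W
n=8: →4(L), so W
n=9: →6(W), 8(W) — all W, so L
n=10: →9(L), so W
n=11: →0(L), so W
n=12: →9(L), so W
n=13: →0(L), so W
n=14: →7(W), 12(W), 13(W) — all W, so L
n=15: →14(L), so W
n=16: →14(L), so W
n=17: →0(L), so W
n=18: →9(L), so W
n=19: →0(L), so W
n=20: →10(W), 15(W), 16(W), 18(W), 19(W) — all W, so L
n=21: →14(L), so W
n=22: →20(L), so W
n=23: →0(L), so W
n=24: →20(L), so W
n=25: →20(L), so W
n=26: →13(W), 24(W), 25(W) — all W, so L
n=27: →26(L), so W
n=28: →14(L), so W
n=29: →0(L), so W
n=30: →20(L), so W
n=31: →0(L), so W
n=32: →16(W), 24(W), 28(W), 30(W), 31(W) — all W, so L
n=33: →32(L), so W
n=34: →32(L), so W
n=35: →28(W), 30(W), 34(W) — all W, so L
n=36: →32(L), so W
n=37: →0(L), so W
n=38: →19(W), 36(W), 37(W) — all W, so L
n=39: →26(L), so W
n=40: →20(L), so W
The losing starting values of n are exactly the entries labelled L in this table (10 of them).

0, 1, 4, 9, 14, 20, 26, 32, 35, 38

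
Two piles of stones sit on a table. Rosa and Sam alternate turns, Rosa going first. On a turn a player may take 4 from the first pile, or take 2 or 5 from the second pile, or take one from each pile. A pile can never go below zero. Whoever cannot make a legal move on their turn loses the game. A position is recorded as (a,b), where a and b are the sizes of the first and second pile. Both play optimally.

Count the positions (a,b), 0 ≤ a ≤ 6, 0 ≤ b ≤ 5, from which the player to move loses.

18

Positions with no move are L. A position that does have a move is losing for the player to move precisely when every available move leads to a winning position for the opponent. Fill in the labels:
Every move lowers a or b (never raises either), so fill the grid row by row in increasing a, and left to right within a row: each cell's successors are then already labelled.
      b=0  b=1  b=2  b=3  b=4  b=5
a=0:    L    L    W    W    L    W
a=1:    L    W    W    L    L    W
a=2:    L    W    W    L    W    W
a=3:    L    W    W    L    W    W
a=4:    W    W    L    L    W    W
a=5:    W    L    L    W    W    L
a=6:    W    L    W    W    L    L
Cells with no legal move (terminal, hence L): (0,0), (0,1), (1,0), (2,0), (3,0).
The remaining L cells, each justified by listing all of its moves:
(0,4): L (sole option (0,2)(W) is W)
(1,3): L (options (1,1)(W), (0,2)(W) are all W)
(1,4): L (options (1,2)(W), (0,3)(W) are all W)
(2,3): L (options (2,1)(W), (1,2)(W) are all W)
(3,3): L (options (3,1)(W), (2,2)(W) are all W)
(4,2): L (options (0,2)(W), (4,0)(W), (3,1)(W) are all W)
(4,3): L (options (0,3)(W), (4,1)(W), (3,2)(W) are all W)
(5,1): L (options (1,1)(W), (4,0)(W) are all W)
(5,2): L (options (1,2)(W), (5,0)(W), (4,1)(W) are all W)
(5,5): L (options (1,5)(W), (5,3)(W), (5,0)(W), (4,4)(W) are all W)
(6,1): L (options (2,1)(W), (5,0)(W) are all W)
(6,4): L (options (2,4)(W), (6,2)(W), (5,3)(W) are all W)
(6,5): L (options (2,5)(W), (6,3)(W), (6,0)(W), (5,4)(W) are all W)
Every other cell has at least one move into one of the L cells above, so it is W.
L cells per row: a=0: 3, a=1: 3, a=2: 2, a=3: 2, a=4: 2, a=5: 3, a=6: 3; total 18.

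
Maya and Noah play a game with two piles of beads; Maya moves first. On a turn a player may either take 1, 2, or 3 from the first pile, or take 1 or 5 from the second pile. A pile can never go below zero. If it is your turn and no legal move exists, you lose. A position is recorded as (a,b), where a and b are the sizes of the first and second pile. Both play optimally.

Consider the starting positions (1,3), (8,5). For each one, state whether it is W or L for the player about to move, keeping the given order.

(1,3): L, (8,5): W

Work bottom-up. With no move the player to move loses. Otherwise the position is W if at least one move leads to an L position for the opponent, and L if every move leads to a W.
No move ever increases a pile, so every position that can arise here has a ≤ 8 and b ≤ 5; it is enough to label the cells with 0 ≤ a ≤ 8 and 0 ≤ b ≤ 5.
Every move lowers a or b (never raises either), so fill the grid row by row in increasing a, and left to right within a row: each cell's successors are then already labelled.
      b=0  b=1  b=2  b=3  b=4  b=5
a=0:    L    W    L    W    L    W
a=1:    W    L    W    L    W    L
a=2:    W    W    W    W    W    W
a=3:    W    W    W    W    W    W
a=4:    L    W    L    W    L    W
a=5:    W    L    W    L    W    L
a=6:    W    W    W    W    W    W
a=7:    W    W    W    W    W    W
a=8:    L    W    L    W    L    W
Cells with no legal move (terminal, hence L): (0,0).
The remaining L cells, each justified by listing all of its moves:
(0,2): L (sole option (0,1)(W) is W)
(0,4): L (sole option (0,3)(W) is W)
(1,1): L (options (0,1)(W), (1,0)(W) are all W)
(1,3): L (options (0,3)(W), (1,2)(W) are all W)
(1,5): L (options (0,5)(W), (1,4)(W), (1,0)(W) are all W)
(4,0): L (options (3,0)(W), (2,0)(W), (1,0)(W) are all W)
(4,2): L (options (3,2)(W), (2,2)(W), (1,2)(W), (4,1)(W) are all W)
(4,4): L (options (3,4)(W), (2,4)(W), (1,4)(W), (4,3)(W) are all W)
(5,1): L (options (4,1)(W), (3,1)(W), (2,1)(W), (5,0)(W) are all W)
(5,3): L (options (4,3)(W), (3,3)(W), (2,3)(W), (5,2)(W) are all W)
(5,5): L (options (4,5)(W), (3,5)(W), (2,5)(W), (5,4)(W), (5,0)(W) are all W)
(8,0): L (options (7,0)(W), (6,0)(W), (5,0)(W) are all W)
(8,2): L (options (7,2)(W), (6,2)(W), (5,2)(W), (8,1)(W) are all W)
(8,4): L (options (7,4)(W), (6,4)(W), (5,4)(W), (8,3)(W) are all W)
Every other cell has at least one move into one of the L cells above, so it is W.
(1,3): one of the L cells justified above, so L
(8,5): the move to (5,5) reaches an L cell, so W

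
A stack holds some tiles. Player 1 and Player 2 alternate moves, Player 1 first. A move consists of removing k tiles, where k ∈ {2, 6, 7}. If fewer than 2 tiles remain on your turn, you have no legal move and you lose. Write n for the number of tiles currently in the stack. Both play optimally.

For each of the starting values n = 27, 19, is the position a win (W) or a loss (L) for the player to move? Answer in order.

27: L, 19: W

Label each position W (a win for the player to move) or L (a loss). A position with no legal move is L; any other position is W exactly when some move reaches an L, and L when every move reaches a W.
n=0: no move → L
n=1: no move → L
n=2: can move to 0, which is L ⇒ W
n=3: can move to 1, which is L ⇒ W
n=4: the only move is to 2(W), a W ⇒ L
n=5: the only move is to 3(W), a W ⇒ L
n=6: can move to 4, which is L ⇒ W
n=7: can move to 5, which is L ⇒ W
n=8: can move to 1, which is L ⇒ W
n=9: moves to 7(W), 3(W), 2(W); every one is W ⇒ L
n=10: can move to 4, which is L ⇒ W
n=11: can move to 9, which is L ⇒ W
n=12: can move to 5, which is L ⇒ W
n=13: moves to 11(W), 7(W), 6(W); every one is W ⇒ L
n=14: moves to 12(W), 8(W), 7(W); every one is W ⇒ L
n=15: can move to 13, which is L ⇒ W
n=16: can move to 14, which is L ⇒ W
n=17: moves to 15(W), 11(W), 10(W); every one is W ⇒ L
n=18: moves to 16(W), 12(W), 11(W); every one is W ⇒ L
n=19: can move to 17, which is L ⇒ W
n=20: can move to 18, which is L ⇒ W
n=21: can move to 14, which is L ⇒ W
n=22: moves to 20(W), 16(W), 15(W); every one is W ⇒ L
n=23: can move to 17, which is L ⇒ W
n=24: can move to 22, which is L ⇒ W
n=25: can move to 18, which is L ⇒ W
n=26: moves to 24(W), 20(W), 19(W); every one is W ⇒ L
n=27: moves to 25(W), 21(W), 20(W); every one is W ⇒ L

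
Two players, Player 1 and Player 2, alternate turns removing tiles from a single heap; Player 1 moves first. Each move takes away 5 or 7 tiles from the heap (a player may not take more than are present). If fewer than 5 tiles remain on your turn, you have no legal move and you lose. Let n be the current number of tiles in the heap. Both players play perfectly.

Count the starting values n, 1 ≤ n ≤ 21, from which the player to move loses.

9

Work bottom-up. With no move the player to move loses. Otherwise the position is W if at least one move leads to an L position for the opponent, and L if every move leads to a W.
n=0: no move → L
n=1: no move → L
n=2: no move → L
n=3: no move → L
n=4: no move → L
n=5: W (go to 0, an L position)
n=6: W (go to 1, an L position)
n=7: W (go to 2, an L position)
n=8: W (go to 3, an L position)
n=9: W (go to 4, an L position)
n=10: W (go to 3, an L position)
n=11: W (go to 4, an L position)
n=12: L (options 7(W), 5(W) are all W)
n=13: L (options 8(W), 6(W) are all W)
n=14: L (options 9(W), 7(W) are all W)
n=15: L (options 10(W), 8(W) are all W)
n=16: L (options 11(W), 9(W) are all W)
n=17: W (go to 12, an L position)
n=18: W (go to 13, an L position)
n=19: W (go to 14, an L position)
n=20: W (go to 15, an L position)
n=21: W (go to 16, an L position)
L entries with 1 ≤ n ≤ 21 (n=0 is outside the asked range and is not counted): n = 1, 2, 3, 4, 12, 13, 14, 15, 16; that makes 9.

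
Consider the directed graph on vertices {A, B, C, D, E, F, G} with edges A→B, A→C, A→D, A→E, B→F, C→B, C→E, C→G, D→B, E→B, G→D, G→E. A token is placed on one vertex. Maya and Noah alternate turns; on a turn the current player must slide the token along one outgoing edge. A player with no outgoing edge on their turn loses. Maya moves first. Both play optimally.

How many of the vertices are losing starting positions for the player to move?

3

Classify positions by backward induction: terminal positions (no move available) are L. From any other position, the mover wins iff some move reaches an L.
Every edge goes from a vertex to one that appears earlier in the order F, B, D, E, G, C, A, so processing vertices in that order labels each vertex after all of its successors.
F: no outgoing edge → L
B: W (go to F, an L position)
D: L (sole option B(W) is W)
E: L (sole option B(W) is W)
G: W (go to E, an L position)
C: W (go to E, an L position)
A: W (go to E, an L position)
The L vertices are D, E, F; that is 3 in all.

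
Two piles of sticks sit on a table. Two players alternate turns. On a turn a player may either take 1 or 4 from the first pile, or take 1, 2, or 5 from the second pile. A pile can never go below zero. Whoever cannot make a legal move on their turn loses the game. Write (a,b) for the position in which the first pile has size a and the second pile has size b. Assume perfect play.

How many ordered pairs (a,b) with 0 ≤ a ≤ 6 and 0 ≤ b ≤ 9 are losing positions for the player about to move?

Classify positions by backward induction: terminal positions (no move available) are L. From any other position, the mover wins iff some move reaches an L.
Every move lowers a or b (never raises either), so fill the grid row by row in increasing a, and left to right within a row: each cell's successors are then already labelled.
      b=0  b=1  b=2  b=3  b=4  b=5  b=6  b=7  b=8  b=9
a=0:    L    W    W    L    W    W    L    W    W    L
a=1:    W    L    W    W    L    W    W    L    W    W
a=2:    L    W    W    L    W    W    L    W    W    L
a=3:    W    L    W    W    L    W    W    L    W    W
a=4:    W    W    L    W    W    L    W    W    L    W
a=5:    L    W    W    L    W    W    L    W    W    L
a=6:    W    L    W    W    L    W    W    L    W    W
Cells with no legal move (terminal, hence L): (0,0).
The remaining L cells, each justified by listing all of its moves:
(0,3): only reaches (0,2)(W), (0,1)(W), all W → L
(0,6): only reaches (0,5)(W), (0,4)(W), (0,1)(W), all W → L
(0,9): only reaches (0,8)(W), (0,7)(W), (0,4)(W), all W → L
(1,1): only reaches (0,1)(W), (1,0)(W), all W → L
(1,4): only reaches (0,4)(W), (1,3)(W), (1,2)(W), all W → L
(1,7): only reaches (0,7)(W), (1,6)(W), (1,5)(W), (1,2)(W), all W → L
(2,0): only reaches (1,0)(W), which is W → L
(2,3): only reaches (1,3)(W), (2,2)(W), (2,1)(W), all W → L
(2,6): only reaches (1,6)(W), (2,5)(W), (2,4)(W), (2,1)(W), all W → L
(2,9): only reaches (1,9)(W), (2,8)(W), (2,7)(W), (2,4)(W), all W → L
(3,1): only reaches (2,1)(W), (3,0)(W), all W → L
(3,4): only reaches (2,4)(W), (3,3)(W), (3,2)(W), all W → L
(3,7): only reaches (2,7)(W), (3,6)(W), (3,5)(W), (3,2)(W), all W → L
(4,2): only reaches (3,2)(W), (0,2)(W), (4,1)(W), (4,0)(W), all W → L
(4,5): only reaches (3,5)(W), (0,5)(W), (4,4)(W), (4,3)(W), (4,0)(W), all W → L
(4,8): only reaches (3,8)(W), (0,8)(W), (4,7)(W), (4,6)(W), (4,3)(W), all W → L
(5,0): only reaches (4,0)(W), (1,0)(W), all W → L
(5,3): only reaches (4,3)(W), (1,3)(W), (5,2)(W), (5,1)(W), all W → L
(5,6): only reaches (4,6)(W), (1,6)(W), (5,5)(W), (5,4)(W), (5,1)(W), all W → L
(5,9): only reaches (4,9)(W), (1,9)(W), (5,8)(W), (5,7)(W), (5,4)(W), all W → L
(6,1): only reaches (5,1)(W), (2,1)(W), (6,0)(W), all W → L
(6,4): only reaches (5,4)(W), (2,4)(W), (6,3)(W), (6,2)(W), all W → L
(6,7): only reaches (5,7)(W), (2,7)(W), (6,6)(W), (6,5)(W), (6,2)(W), all W → L
Every other cell has at least one move into one of the L cells above, so it is W.
L cells per row: a=0: 4, a=1: 3, a=2: 4, a=3: 3, a=4: 3, a=5: 4, a=6: 3; total 24.

24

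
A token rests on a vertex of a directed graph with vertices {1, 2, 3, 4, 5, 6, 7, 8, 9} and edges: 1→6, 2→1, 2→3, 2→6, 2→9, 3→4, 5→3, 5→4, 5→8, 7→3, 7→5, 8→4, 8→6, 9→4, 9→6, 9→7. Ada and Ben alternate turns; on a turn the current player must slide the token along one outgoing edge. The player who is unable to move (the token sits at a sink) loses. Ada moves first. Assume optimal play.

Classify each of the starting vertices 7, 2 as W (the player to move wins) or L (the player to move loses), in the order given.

7: L, 2: W

Positions with no move are L. A position that does have a move is losing for the player to move precisely when every available move leads to a winning position for the opponent. Fill in the labels:
Every edge goes from a vertex to one that appears earlier in the order 4, 6, 8, 3, 5, 1, 7, 9, 2, so processing vertices in that order labels each vertex after all of its successors.
4: no outgoing edge → L
6: no outgoing edge → L
8: can move to 6, which is L ⇒ W
3: can move to 4, which is L ⇒ W
5: can move to 4, which is L ⇒ W
1: can move to 6, which is L ⇒ W
7: moves to 5(W), 3(W); every one is W ⇒ L
9: can move to 7, which is L ⇒ W
2: can move to 6, which is L ⇒ W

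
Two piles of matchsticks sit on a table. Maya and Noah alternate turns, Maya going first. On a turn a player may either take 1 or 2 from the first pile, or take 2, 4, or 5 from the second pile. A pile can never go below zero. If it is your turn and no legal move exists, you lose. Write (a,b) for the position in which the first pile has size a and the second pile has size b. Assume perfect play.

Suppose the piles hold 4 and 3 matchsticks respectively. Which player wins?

Noah wins.

Build the W/L table. Terminal = L. A non-terminal position is W if it has a move to some L; otherwise it is L.
No move ever increases a pile, so every position that can arise here has a ≤ 4 and b ≤ 3; it is enough to label the cells with 0 ≤ a ≤ 4 and 0 ≤ b ≤ 3.
Every move lowers a or b (never raises either), so fill the grid row by row in increasing a, and left to right within a row: each cell's successors are then already labelled.
      b=0  b=1  b=2  b=3
a=0:    L    L    W    W
a=1:    W    W    L    L
a=2:    W    W    W    W
a=3:    L    L    W    W
a=4:    W    W    L    L
Cells with no legal move (terminal, hence L): (0,0), (0,1).
The remaining L cells, each justified by listing all of its moves:
(1,2): only reaches (0,2)(W), (1,0)(W), all W → L
(1,3): only reaches (0,3)(W), (1,1)(W), all W → L
(3,0): only reaches (2,0)(W), (1,0)(W), all W → L
(3,1): only reaches (2,1)(W), (1,1)(W), all W → L
(4,2): only reaches (3,2)(W), (2,2)(W), (4,0)(W), all W → L
(4,3): only reaches (3,3)(W), (2,3)(W), (4,1)(W), all W → L
Every other cell has at least one move into one of the L cells above, so it is W.
Every move from (4,3) reaches a W position, so the mover loses.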